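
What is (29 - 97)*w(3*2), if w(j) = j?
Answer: -408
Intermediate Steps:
(29 - 97)*w(3*2) = (29 - 97)*(3*2) = -68*6 = -408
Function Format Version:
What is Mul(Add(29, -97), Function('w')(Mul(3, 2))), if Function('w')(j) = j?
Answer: -408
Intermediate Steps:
Mul(Add(29, -97), Function('w')(Mul(3, 2))) = Mul(Add(29, -97), Mul(3, 2)) = Mul(-68, 6) = -408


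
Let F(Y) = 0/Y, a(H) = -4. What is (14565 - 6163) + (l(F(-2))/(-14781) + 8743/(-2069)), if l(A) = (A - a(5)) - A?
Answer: 256819792819/30581889 ≈ 8397.8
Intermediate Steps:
F(Y) = 0
l(A) = 4 (l(A) = (A - 1*(-4)) - A = (A + 4) - A = (4 + A) - A = 4)
(14565 - 6163) + (l(F(-2))/(-14781) + 8743/(-2069)) = (14565 - 6163) + (4/(-14781) + 8743/(-2069)) = 8402 + (4*(-1/14781) + 8743*(-1/2069)) = 8402 + (-4/14781 - 8743/2069) = 8402 - 129238559/30581889 = 256819792819/30581889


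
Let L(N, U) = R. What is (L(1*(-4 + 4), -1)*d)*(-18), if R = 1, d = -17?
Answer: 306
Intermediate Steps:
L(N, U) = 1
(L(1*(-4 + 4), -1)*d)*(-18) = (1*(-17))*(-18) = -17*(-18) = 306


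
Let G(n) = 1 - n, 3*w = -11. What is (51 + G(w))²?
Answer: 27889/9 ≈ 3098.8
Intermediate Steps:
w = -11/3 (w = (⅓)*(-11) = -11/3 ≈ -3.6667)
(51 + G(w))² = (51 + (1 - 1*(-11/3)))² = (51 + (1 + 11/3))² = (51 + 14/3)² = (167/3)² = 27889/9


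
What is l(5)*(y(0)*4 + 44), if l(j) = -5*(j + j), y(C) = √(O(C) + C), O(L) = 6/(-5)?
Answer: -2200 - 40*I*√30 ≈ -2200.0 - 219.09*I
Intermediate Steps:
O(L) = -6/5 (O(L) = 6*(-⅕) = -6/5)
y(C) = √(-6/5 + C)
l(j) = -10*j
l(5)*(y(0)*4 + 44) = (-10*5)*((√(-30 + 25*0)/5)*4 + 44) = -50*((√(-30 + 0)/5)*4 + 44) = -50*((√(-30)/5)*4 + 44) = -50*(((I*√30)/5)*4 + 44) = -50*((I*√30/5)*4 + 44) = -50*(4*I*√30/5 + 44) = -50*(44 + 4*I*√30/5) = -2200 - 40*I*√30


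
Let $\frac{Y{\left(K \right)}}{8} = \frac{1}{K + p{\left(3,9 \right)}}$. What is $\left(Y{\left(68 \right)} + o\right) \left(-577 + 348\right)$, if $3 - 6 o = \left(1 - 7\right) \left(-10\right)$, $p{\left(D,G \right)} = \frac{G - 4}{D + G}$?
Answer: $\frac{3528203}{1642} \approx 2148.7$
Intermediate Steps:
$p{\left(D,G \right)} = \frac{-4 + G}{D + G}$
$o = - \frac{19}{2}$ ($o = \frac{1}{2} - \frac{\left(1 - 7\right) \left(-10\right)}{6} = \frac{1}{2} - \frac{\left(-6\right) \left(-10\right)}{6} = \frac{1}{2} - 10 = - \frac{19}{2} \approx -9.5$)
$Y{\left(K \right)} = \frac{8}{\frac{5}{12} + K}$ ($Y{\left(K \right)} = \frac{8}{K + \frac{-4 + 9}{3 + 9}} = \frac{8}{K + \frac{1}{12} \cdot 5} = \frac{8}{K + \frac{5}{12}} = \frac{8}{\frac{5}{12} + K}$)
$\left(Y{\left(68 \right)} + o\right) \left(-577 + 348\right) = \left(\frac{96}{5 + 12 \cdot 68} - \frac{19}{2}\right) \left(-577 + 348\right) = \left(\frac{96}{5 + 816} - \frac{19}{2}\right) \left(-229\right) = \left(\frac{96}{821} - \frac{19}{2}\right) \left(-229\right) = \left(- \frac{15407}{1642}\right) \left(-229\right) = \frac{3528203}{1642}$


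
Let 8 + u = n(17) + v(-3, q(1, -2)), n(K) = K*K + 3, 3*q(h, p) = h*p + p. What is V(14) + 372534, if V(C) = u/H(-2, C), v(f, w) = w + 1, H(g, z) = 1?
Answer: 1118453/3 ≈ 3.7282e+5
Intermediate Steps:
q(h, p) = p/3 + h*p/3 (q(h, p) = (h*p + p)/3 = (p + h*p)/3 = p/3 + h*p/3)
n(K) = 3 + K² (n(K) = K² + 3 = 3 + K²)
v(f, w) = 1 + w
u = 851/3 (u = -8 + ((3 + 17²) + (1 + (⅓)*(-2)*(1 + 1))) = -8 + ((3 + 289) + (1 + (⅓)*(-2)*2)) = -8 + (292 + (1 - 4/3)) = -8 + (292 - ⅓) = -8 + 875/3 = 851/3 ≈ 283.67)
V(C) = 851/3 (V(C) = (851/3)/1 = (851/3)*1 = 851/3)
V(14) + 372534 = 851/3 + 372534 = 1118453/3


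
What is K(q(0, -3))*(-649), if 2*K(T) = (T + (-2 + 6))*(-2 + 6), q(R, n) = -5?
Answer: 1298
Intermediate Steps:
K(T) = 8 + 2*T (K(T) = ((T + (-2 + 6))*(-2 + 6))/2 = ((T + 4)*4)/2 = ((4 + T)*4)/2 = (16 + 4*T)/2 = 8 + 2*T)
K(q(0, -3))*(-649) = (8 + 2*(-5))*(-649) = (8 - 10)*(-649) = -2*(-649) = 1298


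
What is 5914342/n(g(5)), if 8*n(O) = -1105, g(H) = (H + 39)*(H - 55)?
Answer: -47314736/1105 ≈ -42819.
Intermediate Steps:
g(H) = (-55 + H)*(39 + H) (g(H) = (39 + H)*(-55 + H) = (-55 + H)*(39 + H))
n(O) = -1105/8 (n(O) = (⅛)*(-1105) = -1105/8)
5914342/n(g(5)) = 5914342/(-1105/8) = 5914342*(-8/1105) = -47314736/1105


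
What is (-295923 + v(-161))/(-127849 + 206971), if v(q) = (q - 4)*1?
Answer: -49348/13187 ≈ -3.7422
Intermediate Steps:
v(q) = -4 + q (v(q) = (-4 + q)*1 = -4 + q)
(-295923 + v(-161))/(-127849 + 206971) = (-295923 + (-4 - 161))/(-127849 + 206971) = (-295923 - 165)/79122 = -296088*1/79122 = -49348/13187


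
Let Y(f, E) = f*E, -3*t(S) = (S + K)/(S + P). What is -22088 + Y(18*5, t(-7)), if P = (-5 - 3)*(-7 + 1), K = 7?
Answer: -22088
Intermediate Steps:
P = 48 (P = -8*(-6) = 48)
t(S) = -(7 + S)/(3*(48 + S)) (t(S) = -(S + 7)/(3*(S + 48)) = -(7 + S)/(3*(48 + S)))
Y(f, E) = E*f
-22088 + Y(18*5, t(-7)) = -22088 + ((-7 - 1*(-7))/(3*(48 - 7)))*(18*5) = -22088 + ((1/3)*(-7 + 7)/41)*90 = -22088 + ((1/3)*(1/41)*0)*90 = -22088 + 0*90 = -22088 + 0 = -22088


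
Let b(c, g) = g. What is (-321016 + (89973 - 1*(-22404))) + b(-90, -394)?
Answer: -209033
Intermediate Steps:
(-321016 + (89973 - 1*(-22404))) + b(-90, -394) = (-321016 + (89973 - 1*(-22404))) - 394 = (-321016 + (89973 + 22404)) - 394 = (-321016 + 112377) - 394 = -208639 - 394 = -209033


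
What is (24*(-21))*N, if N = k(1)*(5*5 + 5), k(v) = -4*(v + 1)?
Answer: 120960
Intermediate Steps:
k(v) = -4 - 4*v (k(v) = -4*(1 + v) = -4 - 4*v)
N = -240 (N = (-4 - 4*1)*(5*5 + 5) = (-4 - 4)*(25 + 5) = -8*30 = -240)
(24*(-21))*N = (24*(-21))*(-240) = -504*(-240) = 120960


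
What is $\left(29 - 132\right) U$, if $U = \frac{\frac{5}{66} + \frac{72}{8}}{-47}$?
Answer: $\frac{61697}{3102} \approx 19.889$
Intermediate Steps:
$U = - \frac{599}{3102}$ ($U = \left(5 \cdot \frac{1}{66} + 72 \cdot \frac{1}{8}\right) \left(- \frac{1}{47}\right) = \left(\frac{5}{66} + 9\right) \left(- \frac{1}{47}\right) = \frac{599}{66} \left(- \frac{1}{47}\right) = - \frac{599}{3102} \approx -0.1931$)
$\left(29 - 132\right) U = \left(29 - 132\right) \left(- \frac{599}{3102}\right) = \left(-103\right) \left(- \frac{599}{3102}\right) = \frac{61697}{3102}$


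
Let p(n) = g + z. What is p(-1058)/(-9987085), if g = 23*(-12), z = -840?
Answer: 1116/9987085 ≈ 0.00011174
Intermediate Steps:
g = -276
p(n) = -1116 (p(n) = -276 - 840 = -1116)
p(-1058)/(-9987085) = -1116/(-9987085) = -1116*(-1/9987085) = 1116/9987085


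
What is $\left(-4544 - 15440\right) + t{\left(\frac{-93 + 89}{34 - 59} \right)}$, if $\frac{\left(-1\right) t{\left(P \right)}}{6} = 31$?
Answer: $-20170$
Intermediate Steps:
$t{\left(P \right)} = -186$ ($t{\left(P \right)} = \left(-6\right) 31 = -186$)
$\left(-4544 - 15440\right) + t{\left(\frac{-93 + 89}{34 - 59} \right)} = \left(-4544 - 15440\right) - 186 = -19984 - 186 = -20170$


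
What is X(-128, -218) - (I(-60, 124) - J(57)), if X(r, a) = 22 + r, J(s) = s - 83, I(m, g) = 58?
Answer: -190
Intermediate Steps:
J(s) = -83 + s
X(-128, -218) - (I(-60, 124) - J(57)) = (22 - 128) - (58 - (-83 + 57)) = -106 - (58 - 1*(-26)) = -106 - (58 + 26) = -106 - 1*84 = -106 - 84 = -190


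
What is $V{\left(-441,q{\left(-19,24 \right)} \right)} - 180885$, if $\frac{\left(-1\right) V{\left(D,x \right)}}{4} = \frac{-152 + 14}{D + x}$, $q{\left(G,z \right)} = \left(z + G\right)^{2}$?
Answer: $- \frac{9406089}{52} \approx -1.8089 \cdot 10^{5}$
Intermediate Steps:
$q{\left(G,z \right)} = \left(G + z\right)^{2}$
$V{\left(D,x \right)} = \frac{552}{D + x}$ ($V{\left(D,x \right)} = - 4 \frac{-152 + 14}{D + x} = - 4 \left(- \frac{138}{D + x}\right) = \frac{552}{D + x}$)
$V{\left(-441,q{\left(-19,24 \right)} \right)} - 180885 = \frac{552}{-441 + \left(-19 + 24\right)^{2}} - 180885 = \frac{552}{-441 + 5^{2}} - 180885 = \frac{552}{-441 + 25} - 180885 = \frac{552}{-416} - 180885 = 552 \left(- \frac{1}{416}\right) - 180885 = - \frac{69}{52} - 180885 = - \frac{9406089}{52}$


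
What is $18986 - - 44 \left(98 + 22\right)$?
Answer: $24266$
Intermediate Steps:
$18986 - - 44 \left(98 + 22\right) = 18986 - \left(-44\right) 120 = 18986 - -5280 = 18986 + 5280 = 24266$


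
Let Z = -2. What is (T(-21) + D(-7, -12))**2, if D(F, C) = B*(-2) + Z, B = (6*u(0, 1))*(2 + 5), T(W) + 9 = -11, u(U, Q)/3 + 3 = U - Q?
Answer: 972196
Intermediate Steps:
u(U, Q) = -9 - 3*Q + 3*U (u(U, Q) = -9 + 3*(U - Q) = -9 + (-3*Q + 3*U) = -9 - 3*Q + 3*U)
T(W) = -20 (T(W) = -9 - 11 = -20)
B = -504 (B = (6*(-9 - 3*1 + 3*0))*(2 + 5) = (6*(-9 - 3 + 0))*7 = (6*(-12))*7 = -72*7 = -504)
D(F, C) = 1006 (D(F, C) = -504*(-2) - 2 = 1008 - 2 = 1006)
(T(-21) + D(-7, -12))**2 = (-20 + 1006)**2 = 986**2 = 972196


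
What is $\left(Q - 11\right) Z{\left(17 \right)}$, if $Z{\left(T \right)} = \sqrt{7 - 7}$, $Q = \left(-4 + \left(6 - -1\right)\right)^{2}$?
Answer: $0$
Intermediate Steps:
$Q = 9$ ($Q = \left(-4 + \left(6 + 1\right)\right)^{2} = \left(-4 + 7\right)^{2} = 3^{2} = 9$)
$Z{\left(T \right)} = 0$ ($Z{\left(T \right)} = \sqrt{0} = 0$)
$\left(Q - 11\right) Z{\left(17 \right)} = \left(9 - 11\right) 0 = \left(-2\right) 0 = 0$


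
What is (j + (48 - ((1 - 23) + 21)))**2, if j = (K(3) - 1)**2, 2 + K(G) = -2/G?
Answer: 315844/81 ≈ 3899.3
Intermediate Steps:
K(G) = -2 - 2/G
j = 121/9 (j = ((-2 - 2/3) - 1)**2 = (-8/3 - 1)**2 = (-11/3)**2 = 121/9 ≈ 13.444)
(j + (48 - ((1 - 23) + 21)))**2 = (121/9 + (48 - ((1 - 23) + 21)))**2 = (121/9 + (48 - (-22 + 21)))**2 = (121/9 + (48 - 1*(-1)))**2 = (121/9 + (48 + 1))**2 = (121/9 + 49)**2 = (562/9)**2 = 315844/81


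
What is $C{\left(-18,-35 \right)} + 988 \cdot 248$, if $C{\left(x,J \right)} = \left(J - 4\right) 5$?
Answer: $244829$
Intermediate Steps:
$C{\left(x,J \right)} = -20 + 5 J$ ($C{\left(x,J \right)} = \left(-4 + J\right) 5 = -20 + 5 J$)
$C{\left(-18,-35 \right)} + 988 \cdot 248 = \left(-20 + 5 \left(-35\right)\right) + 988 \cdot 248 = \left(-20 - 175\right) + 245024 = -195 + 245024 = 244829$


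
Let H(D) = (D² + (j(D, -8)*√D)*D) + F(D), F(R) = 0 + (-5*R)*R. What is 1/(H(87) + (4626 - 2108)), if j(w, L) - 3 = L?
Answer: -27758/754043989 + 435*√87/754043989 ≈ -3.1431e-5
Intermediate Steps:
j(w, L) = 3 + L
F(R) = -5*R² (F(R) = 0 - 5*R² = -5*R²)
H(D) = -5*D^(3/2) - 4*D² (H(D) = (D² + ((3 - 8)*√D)*D) - 5*D² = (D² + (-5*√D)*D) - 5*D² = (D² - 5*D^(3/2)) - 5*D² = -5*D^(3/2) - 4*D²)
1/(H(87) + (4626 - 2108)) = 1/((-435*√87 - 4*87²) + (4626 - 2108)) = 1/((-435*√87 - 4*7569) + 2518) = 1/((-435*√87 - 30276) + 2518) = 1/((-30276 - 435*√87) + 2518) = 1/(-27758 - 435*√87)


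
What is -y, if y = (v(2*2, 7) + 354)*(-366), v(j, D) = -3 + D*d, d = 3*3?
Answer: 151524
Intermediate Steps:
d = 9
v(j, D) = -3 + 9*D (v(j, D) = -3 + D*9 = -3 + 9*D)
y = -151524 (y = ((-3 + 9*7) + 354)*(-366) = ((-3 + 63) + 354)*(-366) = (60 + 354)*(-366) = 414*(-366) = -151524)
-y = -1*(-151524) = 151524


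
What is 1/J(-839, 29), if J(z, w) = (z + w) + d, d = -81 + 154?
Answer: -1/737 ≈ -0.0013569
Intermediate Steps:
d = 73
J(z, w) = 73 + w + z (J(z, w) = (z + w) + 73 = (w + z) + 73 = 73 + w + z)
1/J(-839, 29) = 1/(73 + 29 - 839) = 1/(-737) = -1/737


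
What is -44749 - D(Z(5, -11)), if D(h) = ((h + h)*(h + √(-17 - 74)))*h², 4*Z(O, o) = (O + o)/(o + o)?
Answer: -83861774033/1874048 - 27*I*√91/42592 ≈ -44749.0 - 0.0060472*I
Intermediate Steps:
Z(O, o) = (O + o)/(8*o) (Z(O, o) = ((O + o)/(o + o))/4 = ((O + o)/((2*o)))/4 = ((O + o)*(1/(2*o)))/4 = ((O + o)/(2*o))/4 = (O + o)/(8*o))
D(h) = 2*h³*(h + I*√91) (D(h) = ((2*h)*(h + √(-91)))*h² = ((2*h)*(h + I*√91))*h² = (2*h*(h + I*√91))*h² = 2*h³*(h + I*√91))
-44749 - D(Z(5, -11)) = -44749 - 2*((⅛)*(5 - 11)/(-11))³*((⅛)*(5 - 11)/(-11) + I*√91) = -44749 - 2*((⅛)*(-1/11)*(-6))³*((⅛)*(-1/11)*(-6) + I*√91) = -44749 - 2*(3/44)³*(3/44 + I*√91) = -44749 - 2*27*(3/44 + I*√91)/85184 = -44749 - (81/1874048 + 27*I*√91/42592) = -44749 + (-81/1874048 - 27*I*√91/42592) = -83861774033/1874048 - 27*I*√91/42592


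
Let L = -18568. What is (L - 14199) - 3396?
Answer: -36163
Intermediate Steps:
(L - 14199) - 3396 = (-18568 - 14199) - 3396 = -32767 - 3396 = -36163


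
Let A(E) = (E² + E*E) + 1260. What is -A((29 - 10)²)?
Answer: -261902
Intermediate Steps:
A(E) = 1260 + 2*E² (A(E) = (E² + E²) + 1260 = 2*E² + 1260 = 1260 + 2*E²)
-A((29 - 10)²) = -(1260 + 2*((29 - 10)²)²) = -(1260 + 2*(19²)²) = -(1260 + 2*361²) = -(1260 + 2*130321) = -(1260 + 260642) = -1*261902 = -261902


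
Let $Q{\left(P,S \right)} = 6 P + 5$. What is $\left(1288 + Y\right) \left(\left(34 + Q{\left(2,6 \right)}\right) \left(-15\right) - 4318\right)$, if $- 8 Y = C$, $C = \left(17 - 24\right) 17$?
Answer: $- \frac{52980109}{8} \approx -6.6225 \cdot 10^{6}$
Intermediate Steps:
$C = -119$ ($C = \left(-7\right) 17 = -119$)
$Y = \frac{119}{8}$ ($Y = \left(- \frac{1}{8}\right) \left(-119\right) = \frac{119}{8} \approx 14.875$)
$Q{\left(P,S \right)} = 5 + 6 P$
$\left(1288 + Y\right) \left(\left(34 + Q{\left(2,6 \right)}\right) \left(-15\right) - 4318\right) = \left(1288 + \frac{119}{8}\right) \left(\left(34 + \left(5 + 6 \cdot 2\right)\right) \left(-15\right) - 4318\right) = \frac{10423 \left(\left(34 + \left(5 + 12\right)\right) \left(-15\right) - 4318\right)}{8} = \frac{10423 \left(\left(34 + 17\right) \left(-15\right) - 4318\right)}{8} = \frac{10423 \left(51 \left(-15\right) - 4318\right)}{8} = \frac{10423 \left(-765 - 4318\right)}{8} = \frac{10423}{8} \left(-5083\right) = - \frac{52980109}{8}$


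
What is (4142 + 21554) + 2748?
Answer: 28444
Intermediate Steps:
(4142 + 21554) + 2748 = 25696 + 2748 = 28444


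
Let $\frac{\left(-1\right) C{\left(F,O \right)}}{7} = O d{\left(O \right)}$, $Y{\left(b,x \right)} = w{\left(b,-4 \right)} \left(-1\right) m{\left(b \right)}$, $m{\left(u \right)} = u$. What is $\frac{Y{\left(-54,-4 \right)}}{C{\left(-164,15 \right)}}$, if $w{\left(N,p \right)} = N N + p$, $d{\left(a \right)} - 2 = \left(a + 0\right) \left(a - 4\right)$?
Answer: $- \frac{7488}{835} \approx -8.9677$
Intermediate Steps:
$d{\left(a \right)} = 2 + a \left(-4 + a\right)$ ($d{\left(a \right)} = 2 + \left(a + 0\right) \left(a - 4\right) = 2 + a \left(-4 + a\right)$)
$w{\left(N,p \right)} = p + N^{2}$ ($w{\left(N,p \right)} = N^{2} + p = p + N^{2}$)
$Y{\left(b,x \right)} = b \left(4 - b^{2}\right)$ ($Y{\left(b,x \right)} = \left(-4 + b^{2}\right) \left(-1\right) b = \left(4 - b^{2}\right) b = b \left(4 - b^{2}\right)$)
$C{\left(F,O \right)} = - 7 O \left(2 + O^{2} - 4 O\right)$
$\frac{Y{\left(-54,-4 \right)}}{C{\left(-164,15 \right)}} = \frac{\left(-54\right) \left(4 - \left(-54\right)^{2}\right)}{7 \cdot 15 \left(-2 - 15^{2} + 4 \cdot 15\right)} = \frac{\left(-54\right) \left(4 - 2916\right)}{7 \cdot 15 \left(-2 - 225 + 60\right)} = \frac{\left(-54\right) \left(-2912\right)}{7 \cdot 15 \left(-167\right)} = \frac{157248}{-17535} = 157248 \left(- \frac{1}{17535}\right) = - \frac{7488}{835}$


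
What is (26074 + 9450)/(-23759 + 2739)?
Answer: -8881/5255 ≈ -1.6900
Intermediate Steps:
(26074 + 9450)/(-23759 + 2739) = 35524/(-21020) = 35524*(-1/21020) = -8881/5255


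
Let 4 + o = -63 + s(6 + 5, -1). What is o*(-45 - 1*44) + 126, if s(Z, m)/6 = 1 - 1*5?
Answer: 8225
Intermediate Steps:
s(Z, m) = -24 (s(Z, m) = 6*(1 - 1*5) = 6*(1 - 5) = 6*(-4) = -24)
o = -91 (o = -4 + (-63 - 24) = -4 - 87 = -91)
o*(-45 - 1*44) + 126 = -91*(-45 - 1*44) + 126 = -91*(-45 - 44) + 126 = -91*(-89) + 126 = 8099 + 126 = 8225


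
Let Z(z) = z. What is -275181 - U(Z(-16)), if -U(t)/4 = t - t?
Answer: -275181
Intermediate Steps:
U(t) = 0 (U(t) = -4*(t - t) = -4*0 = 0)
-275181 - U(Z(-16)) = -275181 - 1*0 = -275181 + 0 = -275181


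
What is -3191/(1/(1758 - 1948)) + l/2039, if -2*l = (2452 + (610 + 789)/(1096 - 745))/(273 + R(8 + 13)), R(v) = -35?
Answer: 206543579031509/340667964 ≈ 6.0629e+5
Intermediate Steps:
l = -862051/167076 (l = -(2452 + (610 + 789)/(1096 - 745))/(2*(273 - 35)) = -(2452 + 1399/351)/(2*238) = -862051/(702*238) = -½*862051/83538 = -862051/167076 ≈ -5.1596)
-3191/(1/(1758 - 1948)) + l/2039 = -3191/(1/(1758 - 1948)) - 862051/167076/2039 = -3191/(1/(-190)) - 862051/167076*1/2039 = -3191/(-1/190) - 862051/340667964 = -3191*(-190) - 862051/340667964 = 606290 - 862051/340667964 = 206543579031509/340667964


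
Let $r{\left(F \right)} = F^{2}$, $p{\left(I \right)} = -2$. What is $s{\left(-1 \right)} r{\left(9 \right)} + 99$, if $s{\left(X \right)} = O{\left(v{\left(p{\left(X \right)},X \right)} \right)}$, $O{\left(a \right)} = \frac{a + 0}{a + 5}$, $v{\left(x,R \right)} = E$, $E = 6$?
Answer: $\frac{1575}{11} \approx 143.18$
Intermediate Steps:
$v{\left(x,R \right)} = 6$
$O{\left(a \right)} = \frac{a}{5 + a}$
$s{\left(X \right)} = \frac{6}{11}$ ($s{\left(X \right)} = \frac{6}{5 + 6} = \frac{6}{11}$)
$s{\left(-1 \right)} r{\left(9 \right)} + 99 = \frac{6 \cdot 9^{2}}{11} + 99 = \frac{6}{11} \cdot 81 + 99 = \frac{486}{11} + 99 = \frac{1575}{11}$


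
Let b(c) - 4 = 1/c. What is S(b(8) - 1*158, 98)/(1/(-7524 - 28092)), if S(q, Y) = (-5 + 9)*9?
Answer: -1282176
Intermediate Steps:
b(c) = 4 + 1/c
S(q, Y) = 36 (S(q, Y) = 4*9 = 36)
S(b(8) - 1*158, 98)/(1/(-7524 - 28092)) = 36/(1/(-7524 - 28092)) = 36/(1/(-35616)) = 36/(-1/35616) = 36*(-35616) = -1282176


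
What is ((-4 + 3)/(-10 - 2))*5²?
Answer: 25/12 ≈ 2.0833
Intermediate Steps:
((-4 + 3)/(-10 - 2))*5² = -1/(-12)*25 = -1*(-1/12)*25 = (1/12)*25 = 25/12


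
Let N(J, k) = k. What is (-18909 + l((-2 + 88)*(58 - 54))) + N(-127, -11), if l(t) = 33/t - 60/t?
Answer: -6508507/344 ≈ -18920.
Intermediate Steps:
l(t) = -27/t
(-18909 + l((-2 + 88)*(58 - 54))) + N(-127, -11) = (-18909 - 27*1/((-2 + 88)*(58 - 54))) - 11 = (-18909 - 27/(86*4)) - 11 = (-18909 - 27/344) - 11 = -6504723/344 - 11 = -6508507/344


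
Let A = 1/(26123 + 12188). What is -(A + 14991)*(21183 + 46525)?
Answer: -38886072237016/38311 ≈ -1.0150e+9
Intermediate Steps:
A = 1/38311 ≈ 2.6102e-5
-(A + 14991)*(21183 + 46525) = -(1/38311 + 14991)*(21183 + 46525) = -574320202*67708/38311 = -1*38886072237016/38311 = -38886072237016/38311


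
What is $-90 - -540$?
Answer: $450$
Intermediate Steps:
$-90 - -540 = -90 + 540 = 450$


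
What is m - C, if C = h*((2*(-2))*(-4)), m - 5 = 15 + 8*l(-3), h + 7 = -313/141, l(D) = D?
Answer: 20236/141 ≈ 143.52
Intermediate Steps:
h = -1300/141 (h = -7 - 313/141 = -1300/141 ≈ -9.2199)
m = -4 (m = 5 + (15 + 8*(-3)) = 5 + (15 - 24) = 5 - 9 = -4)
C = -20800/141 (C = -1300*2*(-2)*(-4)/141 = -(-5200)*(-4)/141 = -1300/141*16 = -20800/141 ≈ -147.52)
m - C = -4 - 1*(-20800/141) = -4 + 20800/141 = 20236/141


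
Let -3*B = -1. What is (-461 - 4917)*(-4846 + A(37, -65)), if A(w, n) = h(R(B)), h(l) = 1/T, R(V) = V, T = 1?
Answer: 26056410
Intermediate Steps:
B = ⅓ (B = -⅓*(-1) = ⅓ ≈ 0.33333)
h(l) = 1 (h(l) = 1/1 = 1)
A(w, n) = 1
(-461 - 4917)*(-4846 + A(37, -65)) = (-461 - 4917)*(-4846 + 1) = -5378*(-4845) = 26056410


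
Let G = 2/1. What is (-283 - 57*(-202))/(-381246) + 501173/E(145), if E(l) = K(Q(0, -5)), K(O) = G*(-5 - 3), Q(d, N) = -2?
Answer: -95535190627/3049968 ≈ -31323.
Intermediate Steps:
G = 2 (G = 2*1 = 2)
K(O) = -16 (K(O) = 2*(-5 - 3) = 2*(-8) = -16)
E(l) = -16
(-283 - 57*(-202))/(-381246) + 501173/E(145) = (-283 - 57*(-202))/(-381246) + 501173/(-16) = (-283 + 11514)*(-1/381246) + 501173*(-1/16) = 11231*(-1/381246) - 501173/16 = -11231/381246 - 501173/16 = -95535190627/3049968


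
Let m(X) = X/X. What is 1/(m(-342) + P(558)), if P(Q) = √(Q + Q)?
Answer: -1/1115 + 6*√31/1115 ≈ 0.029064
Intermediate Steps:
m(X) = 1
P(Q) = √2*√Q (P(Q) = √(2*Q) = √2*√Q)
1/(m(-342) + P(558)) = 1/(1 + √2*√558) = 1/(1 + √2*(3*√62)) = 1/(1 + 6*√31)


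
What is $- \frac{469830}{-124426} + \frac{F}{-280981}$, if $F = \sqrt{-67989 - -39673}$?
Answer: $\frac{234915}{62213} - \frac{2 i \sqrt{7079}}{280981} \approx 3.776 - 0.00059888 i$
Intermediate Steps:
$F = 2 i \sqrt{7079}$ ($F = \sqrt{-67989 + 39673} = \sqrt{-28316} = 2 i \sqrt{7079} \approx 168.27 i$)
$- \frac{469830}{-124426} + \frac{F}{-280981} = - \frac{469830}{-124426} + \frac{2 i \sqrt{7079}}{-280981} = \left(-469830\right) \left(- \frac{1}{124426}\right) + 2 i \sqrt{7079} \left(- \frac{1}{280981}\right) = \frac{234915}{62213} - \frac{2 i \sqrt{7079}}{280981}$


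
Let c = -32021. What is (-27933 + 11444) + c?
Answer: -48510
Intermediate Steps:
(-27933 + 11444) + c = (-27933 + 11444) - 32021 = -16489 - 32021 = -48510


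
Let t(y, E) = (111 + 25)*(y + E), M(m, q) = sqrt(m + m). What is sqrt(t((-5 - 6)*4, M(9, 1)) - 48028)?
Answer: 2*sqrt(-13503 + 102*sqrt(2)) ≈ 231.16*I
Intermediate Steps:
M(m, q) = sqrt(2)*sqrt(m) (M(m, q) = sqrt(2*m) = sqrt(2)*sqrt(m))
t(y, E) = 136*E + 136*y (t(y, E) = 136*(E + y) = 136*E + 136*y)
sqrt(t((-5 - 6)*4, M(9, 1)) - 48028) = sqrt((136*(sqrt(2)*sqrt(9)) + 136*((-5 - 6)*4)) - 48028) = sqrt((136*(sqrt(2)*3) + 136*(-11*4)) - 48028) = sqrt((136*(3*sqrt(2)) + 136*(-44)) - 48028) = sqrt((408*sqrt(2) - 5984) - 48028) = sqrt((-5984 + 408*sqrt(2)) - 48028) = sqrt(-54012 + 408*sqrt(2))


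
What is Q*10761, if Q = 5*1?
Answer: 53805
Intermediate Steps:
Q = 5
Q*10761 = 5*10761 = 53805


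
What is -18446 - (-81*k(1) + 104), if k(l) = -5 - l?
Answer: -19036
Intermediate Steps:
-18446 - (-81*k(1) + 104) = -18446 - (-81*(-5 - 1*1) + 104) = -18446 - (-81*(-5 - 1) + 104) = -18446 - (-81*(-6) + 104) = -18446 - (486 + 104) = -18446 - 1*590 = -18446 - 590 = -19036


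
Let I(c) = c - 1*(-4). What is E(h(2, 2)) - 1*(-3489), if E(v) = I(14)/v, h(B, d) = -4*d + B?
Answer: 3486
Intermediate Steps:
I(c) = 4 + c (I(c) = c + 4 = 4 + c)
h(B, d) = B - 4*d
E(v) = 18/v (E(v) = (4 + 14)/v = 18/v)
E(h(2, 2)) - 1*(-3489) = 18/(2 - 4*2) - 1*(-3489) = 18/(2 - 8) + 3489 = 18/(-6) + 3489 = 18*(-1/6) + 3489 = -3 + 3489 = 3486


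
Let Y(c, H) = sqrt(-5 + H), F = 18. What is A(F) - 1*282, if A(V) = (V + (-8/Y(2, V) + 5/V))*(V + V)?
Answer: 376 - 288*sqrt(13)/13 ≈ 296.12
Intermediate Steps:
A(V) = 2*V*(V - 8/sqrt(-5 + V) + 5/V) (A(V) = (V + (-8/sqrt(-5 + V) + 5/V))*(V + V) = (V + (-8/sqrt(-5 + V) + 5/V))*(2*V) = (V - 8/sqrt(-5 + V) + 5/V)*(2*V) = 2*V*(V - 8/sqrt(-5 + V) + 5/V))
A(F) - 1*282 = (10 + 2*18**2 - 16*18/sqrt(-5 + 18)) - 1*282 = (10 + 2*324 - 16*18/sqrt(13)) - 282 = (10 + 648 - 16*18*sqrt(13)/13) - 282 = (10 + 648 - 288*sqrt(13)/13) - 282 = (658 - 288*sqrt(13)/13) - 282 = 376 - 288*sqrt(13)/13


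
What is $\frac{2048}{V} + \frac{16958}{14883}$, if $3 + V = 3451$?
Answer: $\frac{11118946}{6414573} \approx 1.7334$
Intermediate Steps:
$V = 3448$ ($V = -3 + 3451 = 3448$)
$\frac{2048}{V} + \frac{16958}{14883} = \frac{2048}{3448} + \frac{16958}{14883} = 2048 \cdot \frac{1}{3448} + 16958 \cdot \frac{1}{14883} = \frac{256}{431} + \frac{16958}{14883} = \frac{11118946}{6414573}$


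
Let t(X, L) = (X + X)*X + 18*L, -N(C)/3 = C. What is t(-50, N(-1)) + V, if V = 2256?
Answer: 7310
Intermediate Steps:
N(C) = -3*C
t(X, L) = 2*X² + 18*L (t(X, L) = (2*X)*X + 18*L = 2*X² + 18*L)
t(-50, N(-1)) + V = (2*(-50)² + 18*(-3*(-1))) + 2256 = (2*2500 + 18*3) + 2256 = (5000 + 54) + 2256 = 5054 + 2256 = 7310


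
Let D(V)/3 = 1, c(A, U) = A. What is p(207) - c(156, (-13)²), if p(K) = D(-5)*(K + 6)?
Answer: 483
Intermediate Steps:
D(V) = 3 (D(V) = 3*1 = 3)
p(K) = 18 + 3*K (p(K) = 3*(K + 6) = 3*(6 + K) = 18 + 3*K)
p(207) - c(156, (-13)²) = (18 + 3*207) - 1*156 = (18 + 621) - 156 = 639 - 156 = 483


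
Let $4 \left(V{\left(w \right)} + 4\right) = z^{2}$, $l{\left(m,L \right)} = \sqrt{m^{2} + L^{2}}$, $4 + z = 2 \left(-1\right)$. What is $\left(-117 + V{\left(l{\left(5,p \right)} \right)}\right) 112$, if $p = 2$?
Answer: $-12544$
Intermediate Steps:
$z = -6$ ($z = -4 + 2 \left(-1\right) = -4 - 2 = -6$)
$l{\left(m,L \right)} = \sqrt{L^{2} + m^{2}}$
$V{\left(w \right)} = 5$ ($V{\left(w \right)} = -4 + \frac{\left(-6\right)^{2}}{4} = -4 + \frac{1}{4} \cdot 36 = -4 + 9 = 5$)
$\left(-117 + V{\left(l{\left(5,p \right)} \right)}\right) 112 = \left(-117 + 5\right) 112 = \left(-112\right) 112 = -12544$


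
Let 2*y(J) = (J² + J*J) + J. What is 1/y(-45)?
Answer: 2/4005 ≈ 0.00049938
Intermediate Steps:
y(J) = J² + J/2 (y(J) = ((J² + J*J) + J)/2 = ((J² + J²) + J)/2 = (2*J² + J)/2 = (J + 2*J²)/2 = J² + J/2)
1/y(-45) = 1/(-45*(½ - 45)) = 1/(-45*(-89/2)) = 1/(4005/2) = 2/4005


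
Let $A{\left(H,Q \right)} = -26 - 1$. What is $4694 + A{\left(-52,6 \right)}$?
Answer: $4667$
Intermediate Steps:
$A{\left(H,Q \right)} = -27$ ($A{\left(H,Q \right)} = -26 - 1 = -27$)
$4694 + A{\left(-52,6 \right)} = 4694 - 27 = 4667$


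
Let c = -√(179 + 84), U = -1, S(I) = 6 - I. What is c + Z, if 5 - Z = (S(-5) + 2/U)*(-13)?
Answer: 122 - √263 ≈ 105.78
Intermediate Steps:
c = -√263 ≈ -16.217
Z = 122 (Z = 5 - ((6 - 1*(-5)) + 2/(-1))*(-13) = 5 - ((6 + 5) + 2*(-1))*(-13) = 5 - (11 - 2)*(-13) = 5 - 9*(-13) = 5 - 1*(-117) = 5 + 117 = 122)
c + Z = -√263 + 122 = 122 - √263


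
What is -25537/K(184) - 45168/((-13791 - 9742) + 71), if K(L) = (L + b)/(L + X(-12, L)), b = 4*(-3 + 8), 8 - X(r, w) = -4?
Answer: -14678001019/598281 ≈ -24534.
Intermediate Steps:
X(r, w) = 12 (X(r, w) = 8 - 1*(-4) = 8 + 4 = 12)
b = 20 (b = 4*5 = 20)
K(L) = (20 + L)/(12 + L) (K(L) = (L + 20)/(L + 12) = (20 + L)/(12 + L))
-25537/K(184) - 45168/((-13791 - 9742) + 71) = -25537*(12 + 184)/(20 + 184) - 45168/((-13791 - 9742) + 71) = -25537/(204/196) - 45168/(-23533 + 71) = -25537/((1/196)*204) - 45168/(-23462) = -25537/51/49 - 45168*(-1/23462) = -25537*49/51 + 22584/11731 = -1251313/51 + 22584/11731 = -14678001019/598281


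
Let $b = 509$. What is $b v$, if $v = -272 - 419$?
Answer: $-351719$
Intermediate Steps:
$v = -691$
$b v = 509 \left(-691\right) = -351719$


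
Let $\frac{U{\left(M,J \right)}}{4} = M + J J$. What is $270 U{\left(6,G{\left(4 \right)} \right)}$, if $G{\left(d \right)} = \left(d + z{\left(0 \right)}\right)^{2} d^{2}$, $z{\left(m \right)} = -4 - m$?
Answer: $6480$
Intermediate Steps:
$G{\left(d \right)} = d^{2} \left(-4 + d\right)^{2}$ ($G{\left(d \right)} = \left(d - 4\right)^{2} d^{2} = \left(-4 + d\right)^{2} d^{2} = d^{2} \left(-4 + d\right)^{2}$)
$U{\left(M,J \right)} = 4 M + 4 J^{2}$ ($U{\left(M,J \right)} = 4 \left(M + J J\right) = 4 \left(M + J^{2}\right) = 4 M + 4 J^{2}$)
$270 U{\left(6,G{\left(4 \right)} \right)} = 270 \left(4 \cdot 6 + 4 \left(4^{2} \left(-4 + 4\right)^{2}\right)^{2}\right) = 270 \left(24 + 4 \left(16 \cdot 0^{2}\right)^{2}\right) = 270 \left(24 + 4 \left(16 \cdot 0\right)^{2}\right) = 270 \left(24 + 4 \cdot 0^{2}\right) = 270 \left(24 + 4 \cdot 0\right) = 270 \left(24 + 0\right) = 270 \cdot 24 = 6480$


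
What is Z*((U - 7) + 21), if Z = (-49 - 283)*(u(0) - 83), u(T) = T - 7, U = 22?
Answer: 1075680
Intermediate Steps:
u(T) = -7 + T
Z = 29880 (Z = (-49 - 283)*((-7 + 0) - 83) = -332*(-7 - 83) = -332*(-90) = 29880)
Z*((U - 7) + 21) = 29880*((22 - 7) + 21) = 29880*(15 + 21) = 29880*36 = 1075680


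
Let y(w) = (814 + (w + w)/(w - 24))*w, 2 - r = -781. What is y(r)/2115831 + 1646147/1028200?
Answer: 349137093615707/183466950284200 ≈ 1.9030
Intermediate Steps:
r = 783 (r = 2 - 1*(-781) = 2 + 781 = 783)
y(w) = w*(814 + 2*w/(-24 + w)) (y(w) = (814 + (2*w)/(-24 + w))*w = (814 + 2*w/(-24 + w))*w = w*(814 + 2*w/(-24 + w)))
y(r)/2115831 + 1646147/1028200 = (48*783*(-407 + 17*783)/(-24 + 783))/2115831 + 1646147/1028200 = (48*783*(-407 + 13311)/759)*(1/2115831) + 1646147*(1/1028200) = (48*783*(1/759)*12904)*(1/2115831) + 1646147/1028200 = (161661312/253)*(1/2115831) + 1646147/1028200 = 53887104/178435081 + 1646147/1028200 = 349137093615707/183466950284200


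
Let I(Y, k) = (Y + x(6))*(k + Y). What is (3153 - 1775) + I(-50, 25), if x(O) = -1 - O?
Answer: 2803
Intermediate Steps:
I(Y, k) = (-7 + Y)*(Y + k) (I(Y, k) = (Y + (-1 - 1*6))*(k + Y) = (Y + (-1 - 6))*(Y + k) = (Y - 7)*(Y + k) = (-7 + Y)*(Y + k))
(3153 - 1775) + I(-50, 25) = (3153 - 1775) + ((-50)² - 7*(-50) - 7*25 - 50*25) = 1378 + (2500 + 350 - 175 - 1250) = 1378 + 1425 = 2803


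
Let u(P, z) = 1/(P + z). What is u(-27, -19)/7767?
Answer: -1/357282 ≈ -2.7989e-6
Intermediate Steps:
u(-27, -19)/7767 = 1/(-27 - 19*7767) = (1/7767)/(-46) = -1/46*1/7767 = -1/357282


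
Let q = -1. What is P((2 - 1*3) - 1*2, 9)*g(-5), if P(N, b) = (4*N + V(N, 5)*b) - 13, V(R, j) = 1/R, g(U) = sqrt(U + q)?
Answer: -28*I*sqrt(6) ≈ -68.586*I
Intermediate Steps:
g(U) = sqrt(-1 + U) (g(U) = sqrt(U - 1) = sqrt(-1 + U))
P(N, b) = -13 + 4*N + b/N (P(N, b) = (4*N + b/N) - 13 = -13 + 4*N + b/N)
P((2 - 1*3) - 1*2, 9)*g(-5) = (-13 + 4*((2 - 1*3) - 1*2) + 9/((2 - 1*3) - 1*2))*sqrt(-1 - 5) = (-13 + 4*((2 - 3) - 2) + 9/((2 - 3) - 2))*sqrt(-6) = (-13 + 4*(-1 - 2) + 9/(-1 - 2))*(I*sqrt(6)) = (-13 + 4*(-3) + 9/(-3))*(I*sqrt(6)) = (-13 - 12 + 9*(-1/3))*(I*sqrt(6)) = (-13 - 12 - 3)*(I*sqrt(6)) = -28*I*sqrt(6)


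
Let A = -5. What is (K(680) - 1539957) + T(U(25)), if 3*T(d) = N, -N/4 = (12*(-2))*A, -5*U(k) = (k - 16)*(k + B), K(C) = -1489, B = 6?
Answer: -1541606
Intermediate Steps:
U(k) = -(-16 + k)*(6 + k)/5 (U(k) = -(k - 16)*(k + 6)/5 = -(-16 + k)*(6 + k)/5)
N = -480 (N = -4*12*(-2)*(-5) = -(-96)*(-5) = -4*120 = -480)
T(d) = -160 (T(d) = (⅓)*(-480) = -160)
(K(680) - 1539957) + T(U(25)) = (-1489 - 1539957) - 160 = -1541446 - 160 = -1541606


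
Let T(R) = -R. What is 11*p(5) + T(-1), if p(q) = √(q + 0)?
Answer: 1 + 11*√5 ≈ 25.597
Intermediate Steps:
p(q) = √q
11*p(5) + T(-1) = 11*√5 - 1*(-1) = 11*√5 + 1 = 1 + 11*√5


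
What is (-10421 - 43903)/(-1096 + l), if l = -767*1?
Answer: 2012/69 ≈ 29.159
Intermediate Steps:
l = -767
(-10421 - 43903)/(-1096 + l) = (-10421 - 43903)/(-1096 - 767) = -54324/(-1863) = -54324*(-1/1863) = 2012/69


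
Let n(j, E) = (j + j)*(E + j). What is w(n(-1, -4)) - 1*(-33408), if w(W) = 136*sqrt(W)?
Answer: 33408 + 136*sqrt(10) ≈ 33838.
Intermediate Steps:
n(j, E) = 2*j*(E + j) (n(j, E) = (2*j)*(E + j) = 2*j*(E + j))
w(n(-1, -4)) - 1*(-33408) = 136*sqrt(2*(-1)*(-4 - 1)) - 1*(-33408) = 136*sqrt(2*(-1)*(-5)) + 33408 = 136*sqrt(10) + 33408 = 33408 + 136*sqrt(10)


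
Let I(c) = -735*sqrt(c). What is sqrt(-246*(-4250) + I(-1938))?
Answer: sqrt(1045500 - 735*I*sqrt(1938)) ≈ 1022.6 - 15.82*I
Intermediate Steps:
sqrt(-246*(-4250) + I(-1938)) = sqrt(-246*(-4250) - 735*I*sqrt(1938)) = sqrt(1045500 - 735*I*sqrt(1938))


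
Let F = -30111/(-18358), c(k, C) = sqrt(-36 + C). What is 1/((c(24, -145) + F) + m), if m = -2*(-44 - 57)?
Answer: 68630042866/14036836360013 - 337016164*I*sqrt(181)/14036836360013 ≈ 0.0048893 - 0.00032301*I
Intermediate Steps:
m = 202 (m = -2*(-101) = 202)
F = 30111/18358 (F = -30111*(-1/18358) = 30111/18358 ≈ 1.6402)
1/((c(24, -145) + F) + m) = 1/((sqrt(-36 - 145) + 30111/18358) + 202) = 1/((sqrt(-181) + 30111/18358) + 202) = 1/((I*sqrt(181) + 30111/18358) + 202) = 1/((30111/18358 + I*sqrt(181)) + 202) = 1/(3738427/18358 + I*sqrt(181))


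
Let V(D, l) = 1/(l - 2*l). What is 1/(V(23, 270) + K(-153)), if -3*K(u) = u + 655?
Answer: -270/45181 ≈ -0.0059760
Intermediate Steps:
V(D, l) = -1/l (V(D, l) = 1/(-l) = -1/l)
K(u) = -655/3 - u/3 (K(u) = -(u + 655)/3 = -(655 + u)/3 = -655/3 - u/3)
1/(V(23, 270) + K(-153)) = 1/(-1/270 + (-655/3 - 1/3*(-153))) = 1/(-1*1/270 + (-655/3 + 51)) = 1/(-1/270 - 502/3) = 1/(-45181/270) = -270/45181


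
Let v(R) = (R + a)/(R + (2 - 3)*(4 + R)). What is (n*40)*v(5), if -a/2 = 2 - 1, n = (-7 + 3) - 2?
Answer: 180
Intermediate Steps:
n = -6 (n = -4 - 2 = -6)
a = -2 (a = -2*(2 - 1) = -2*1 = -2)
v(R) = ½ - R/4 (v(R) = (R - 2)/(R + (2 - 3)*(4 + R)) = (-2 + R)/(R - (4 + R)) = (-2 + R)/(R + (-4 - R)) = (-2 + R)/(-4) = (-2 + R)*(-¼) = ½ - R/4)
(n*40)*v(5) = (-6*40)*(½ - ¼*5) = -240*(½ - 5/4) = -240*(-¾) = 180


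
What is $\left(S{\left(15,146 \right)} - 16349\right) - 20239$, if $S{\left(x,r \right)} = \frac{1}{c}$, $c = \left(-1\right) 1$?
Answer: $-36589$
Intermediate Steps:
$c = -1$
$S{\left(x,r \right)} = -1$ ($S{\left(x,r \right)} = \frac{1}{-1} = -1$)
$\left(S{\left(15,146 \right)} - 16349\right) - 20239 = \left(-1 - 16349\right) - 20239 = -16350 - 20239 = -36589$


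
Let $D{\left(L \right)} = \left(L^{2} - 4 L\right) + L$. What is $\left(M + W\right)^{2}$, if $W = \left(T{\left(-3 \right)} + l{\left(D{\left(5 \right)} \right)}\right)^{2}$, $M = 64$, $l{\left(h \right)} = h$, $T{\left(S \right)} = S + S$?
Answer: $6400$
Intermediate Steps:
$D{\left(L \right)} = L^{2} - 3 L$
$T{\left(S \right)} = 2 S$
$W = 16$ ($W = \left(2 \left(-3\right) + 5 \left(-3 + 5\right)\right)^{2} = \left(-6 + 5 \cdot 2\right)^{2} = \left(-6 + 10\right)^{2} = 4^{2} = 16$)
$\left(M + W\right)^{2} = \left(64 + 16\right)^{2} = 80^{2} = 6400$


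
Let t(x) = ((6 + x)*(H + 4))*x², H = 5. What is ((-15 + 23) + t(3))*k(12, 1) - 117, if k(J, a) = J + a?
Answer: 9464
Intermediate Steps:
t(x) = x²*(54 + 9*x) (t(x) = ((6 + x)*(5 + 4))*x² = ((6 + x)*9)*x² = (54 + 9*x)*x² = x²*(54 + 9*x))
((-15 + 23) + t(3))*k(12, 1) - 117 = ((-15 + 23) + 9*3²*(6 + 3))*(12 + 1) - 117 = (8 + 9*9*9)*13 - 117 = (8 + 729)*13 - 117 = 737*13 - 117 = 9581 - 117 = 9464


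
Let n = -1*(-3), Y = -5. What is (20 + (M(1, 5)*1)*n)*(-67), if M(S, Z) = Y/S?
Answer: -335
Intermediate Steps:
n = 3
M(S, Z) = -5/S
(20 + (M(1, 5)*1)*n)*(-67) = (20 + (-5/1*1)*3)*(-67) = (20 + (-5*1*1)*3)*(-67) = (20 - 5*1*3)*(-67) = (20 - 5*3)*(-67) = (20 - 15)*(-67) = 5*(-67) = -335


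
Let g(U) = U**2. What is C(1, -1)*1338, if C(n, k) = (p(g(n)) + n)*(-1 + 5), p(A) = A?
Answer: 10704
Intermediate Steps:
C(n, k) = 4*n + 4*n**2 (C(n, k) = (n**2 + n)*(-1 + 5) = (n + n**2)*4 = 4*n + 4*n**2)
C(1, -1)*1338 = (4*1*(1 + 1))*1338 = (4*1*2)*1338 = 8*1338 = 10704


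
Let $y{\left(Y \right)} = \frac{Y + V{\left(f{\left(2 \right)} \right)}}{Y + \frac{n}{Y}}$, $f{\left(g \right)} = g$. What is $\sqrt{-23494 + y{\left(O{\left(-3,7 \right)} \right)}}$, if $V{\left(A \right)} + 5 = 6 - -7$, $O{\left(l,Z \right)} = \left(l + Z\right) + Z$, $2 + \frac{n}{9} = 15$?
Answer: $\frac{i \sqrt{1330744394}}{238} \approx 153.27 i$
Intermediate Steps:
$n = 117$ ($n = -18 + 9 \cdot 15 = -18 + 135 = 117$)
$O{\left(l,Z \right)} = l + 2 Z$ ($O{\left(l,Z \right)} = \left(Z + l\right) + Z = l + 2 Z$)
$V{\left(A \right)} = 8$ ($V{\left(A \right)} = -5 + \left(6 - -7\right) = -5 + \left(6 + 7\right) = -5 + 13 = 8$)
$y{\left(Y \right)} = \frac{8 + Y}{Y + \frac{117}{Y}}$ ($y{\left(Y \right)} = \frac{Y + 8}{Y + \frac{117}{Y}} = \frac{8 + Y}{Y + \frac{117}{Y}}$)
$\sqrt{-23494 + y{\left(O{\left(-3,7 \right)} \right)}} = \sqrt{-23494 + \frac{\left(-3 + 2 \cdot 7\right) \left(8 + \left(-3 + 2 \cdot 7\right)\right)}{117 + \left(-3 + 2 \cdot 7\right)^{2}}} = \sqrt{-23494 + \frac{\left(-3 + 14\right) \left(8 + \left(-3 + 14\right)\right)}{117 + \left(-3 + 14\right)^{2}}} = \sqrt{-23494 + \frac{11 \left(8 + 11\right)}{117 + 11^{2}}} = \sqrt{-23494 + 11 \frac{1}{117 + 121} \cdot 19} = \sqrt{-23494 + 11 \cdot \frac{1}{238} \cdot 19} = \sqrt{-23494 + \frac{209}{238}} = \sqrt{- \frac{5591363}{238}} = \frac{i \sqrt{1330744394}}{238}$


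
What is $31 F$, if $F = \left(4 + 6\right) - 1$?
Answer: $279$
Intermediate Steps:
$F = 9$ ($F = 10 - 1 = 9$)
$31 F = 31 \cdot 9 = 279$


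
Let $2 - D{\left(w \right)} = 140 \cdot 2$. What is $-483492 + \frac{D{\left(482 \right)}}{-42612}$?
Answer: $- \frac{10301280413}{21306} \approx -4.8349 \cdot 10^{5}$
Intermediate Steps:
$D{\left(w \right)} = -278$ ($D{\left(w \right)} = 2 - 140 \cdot 2 = 2 - 280 = -278$)
$-483492 + \frac{D{\left(482 \right)}}{-42612} = -483492 - \frac{278}{-42612} = -483492 - - \frac{139}{21306} = -483492 + \frac{139}{21306} = - \frac{10301280413}{21306}$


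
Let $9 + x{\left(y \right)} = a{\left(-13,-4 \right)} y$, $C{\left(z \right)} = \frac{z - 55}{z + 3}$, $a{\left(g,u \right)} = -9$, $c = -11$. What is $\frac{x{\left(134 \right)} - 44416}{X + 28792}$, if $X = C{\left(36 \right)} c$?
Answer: $- \frac{1779609}{1123097} \approx -1.5846$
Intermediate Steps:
$C{\left(z \right)} = \frac{-55 + z}{3 + z}$
$x{\left(y \right)} = -9 - 9 y$
$X = \frac{209}{39}$ ($X = \frac{-55 + 36}{3 + 36} \left(-11\right) = \frac{1}{39} \left(-19\right) \left(-11\right) = \left(- \frac{19}{39}\right) \left(-11\right) = \frac{209}{39} \approx 5.359$)
$\frac{x{\left(134 \right)} - 44416}{X + 28792} = \frac{\left(-9 - 1206\right) - 44416}{\frac{209}{39} + 28792} = \frac{\left(-9 - 1206\right) - 44416}{\frac{1123097}{39}} = \left(-1215 - 44416\right) \frac{39}{1123097} = \left(-45631\right) \frac{39}{1123097} = - \frac{1779609}{1123097}$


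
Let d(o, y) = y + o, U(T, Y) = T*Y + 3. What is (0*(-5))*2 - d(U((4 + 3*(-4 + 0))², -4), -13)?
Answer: 266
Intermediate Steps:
U(T, Y) = 3 + T*Y
d(o, y) = o + y
(0*(-5))*2 - d(U((4 + 3*(-4 + 0))², -4), -13) = (0*(-5))*2 - ((3 + (4 + 3*(-4 + 0))²*(-4)) - 13) = 0*2 - ((3 + (4 + 3*(-4))²*(-4)) - 13) = 0 - ((3 + (4 - 12)²*(-4)) - 13) = 0 - ((3 + (-8)²*(-4)) - 13) = 0 - ((3 + 64*(-4)) - 13) = 0 - ((3 - 256) - 13) = 0 - (-253 - 13) = 0 - 1*(-266) = 0 + 266 = 266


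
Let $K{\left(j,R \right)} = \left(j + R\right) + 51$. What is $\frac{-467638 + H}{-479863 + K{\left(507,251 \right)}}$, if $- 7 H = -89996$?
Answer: $\frac{1591735}{1676689} \approx 0.94933$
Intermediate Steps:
$H = \frac{89996}{7}$ ($H = \left(- \frac{1}{7}\right) \left(-89996\right) = \frac{89996}{7} \approx 12857.0$)
$K{\left(j,R \right)} = 51 + R + j$ ($K{\left(j,R \right)} = \left(R + j\right) + 51 = 51 + R + j$)
$\frac{-467638 + H}{-479863 + K{\left(507,251 \right)}} = \frac{-467638 + \frac{89996}{7}}{-479863 + \left(51 + 251 + 507\right)} = - \frac{3183470}{7 \left(-479863 + 809\right)} = - \frac{3183470}{7 \left(-479054\right)} = \left(- \frac{3183470}{7}\right) \left(- \frac{1}{479054}\right) = \frac{1591735}{1676689}$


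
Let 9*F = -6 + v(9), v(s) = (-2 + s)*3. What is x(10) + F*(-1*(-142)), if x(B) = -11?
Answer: 677/3 ≈ 225.67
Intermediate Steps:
v(s) = -6 + 3*s
F = 5/3 (F = (-6 + (-6 + 3*9))/9 = (-6 + (-6 + 27))/9 = (-6 + 21)/9 = (⅑)*15 = 5/3 ≈ 1.6667)
x(10) + F*(-1*(-142)) = -11 + 5*(-1*(-142))/3 = -11 + (5/3)*142 = -11 + 710/3 = 677/3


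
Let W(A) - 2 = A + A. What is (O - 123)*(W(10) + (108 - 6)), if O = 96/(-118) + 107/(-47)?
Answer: -43356352/2773 ≈ -15635.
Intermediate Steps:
O = -8569/2773 (O = 96*(-1/118) + 107*(-1/47) = -48/59 - 107/47 = -8569/2773 ≈ -3.0902)
W(A) = 2 + 2*A (W(A) = 2 + (A + A) = 2 + 2*A)
(O - 123)*(W(10) + (108 - 6)) = (-8569/2773 - 123)*((2 + 2*10) + (108 - 6)) = -349648*((2 + 20) + 102)/2773 = -349648*(22 + 102)/2773 = -349648/2773*124 = -43356352/2773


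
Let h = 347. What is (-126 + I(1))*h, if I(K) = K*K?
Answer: -43375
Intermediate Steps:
I(K) = K**2
(-126 + I(1))*h = (-126 + 1**2)*347 = (-126 + 1)*347 = -125*347 = -43375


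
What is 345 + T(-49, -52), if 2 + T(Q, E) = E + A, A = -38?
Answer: 253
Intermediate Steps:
T(Q, E) = -40 + E (T(Q, E) = -2 + (E - 38) = -2 + (-38 + E) = -40 + E)
345 + T(-49, -52) = 345 + (-40 - 52) = 345 - 92 = 253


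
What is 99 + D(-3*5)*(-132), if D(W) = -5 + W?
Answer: 2739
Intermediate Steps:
99 + D(-3*5)*(-132) = 99 + (-5 - 3*5)*(-132) = 99 + (-5 - 15)*(-132) = 99 - 20*(-132) = 99 + 2640 = 2739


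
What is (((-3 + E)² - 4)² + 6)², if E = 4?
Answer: 225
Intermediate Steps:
(((-3 + E)² - 4)² + 6)² = (((-3 + 4)² - 4)² + 6)² = ((1² - 4)² + 6)² = ((1 - 4)² + 6)² = ((-3)² + 6)² = (9 + 6)² = 15² = 225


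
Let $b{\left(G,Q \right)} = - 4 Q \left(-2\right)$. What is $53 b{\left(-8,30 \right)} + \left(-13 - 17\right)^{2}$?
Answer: $13620$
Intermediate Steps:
$b{\left(G,Q \right)} = 8 Q$
$53 b{\left(-8,30 \right)} + \left(-13 - 17\right)^{2} = 53 \cdot 8 \cdot 30 + \left(-13 - 17\right)^{2} = 53 \cdot 240 + \left(-30\right)^{2} = 12720 + 900 = 13620$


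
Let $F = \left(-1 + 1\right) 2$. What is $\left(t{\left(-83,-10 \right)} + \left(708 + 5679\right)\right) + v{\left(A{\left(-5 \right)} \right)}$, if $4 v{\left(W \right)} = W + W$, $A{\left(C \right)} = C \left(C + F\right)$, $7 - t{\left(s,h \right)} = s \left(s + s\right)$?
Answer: $- \frac{14743}{2} \approx -7371.5$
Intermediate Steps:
$t{\left(s,h \right)} = 7 - 2 s^{2}$ ($t{\left(s,h \right)} = 7 - s \left(s + s\right) = 7 - s 2 s = 7 - 2 s^{2}$)
$F = 0$ ($F = 0 \cdot 2 = 0$)
$A{\left(C \right)} = C^{2}$ ($A{\left(C \right)} = C \left(C + 0\right) = C C = C^{2}$)
$v{\left(W \right)} = \frac{W}{2}$ ($v{\left(W \right)} = \frac{W + W}{4} = \frac{2 W}{4} = \frac{W}{2}$)
$\left(t{\left(-83,-10 \right)} + \left(708 + 5679\right)\right) + v{\left(A{\left(-5 \right)} \right)} = \left(\left(7 - 2 \left(-83\right)^{2}\right) + \left(708 + 5679\right)\right) + \frac{\left(-5\right)^{2}}{2} = \left(\left(7 - 13778\right) + 6387\right) + \frac{1}{2} \cdot 25 = \left(\left(7 - 13778\right) + 6387\right) + \frac{25}{2} = \left(-13771 + 6387\right) + \frac{25}{2} = -7384 + \frac{25}{2} = - \frac{14743}{2}$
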